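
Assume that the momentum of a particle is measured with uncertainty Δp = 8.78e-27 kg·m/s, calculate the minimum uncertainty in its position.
6.006 nm

Using the Heisenberg uncertainty principle:
ΔxΔp ≥ ℏ/2

The minimum uncertainty in position is:
Δx_min = ℏ/(2Δp)
Δx_min = (1.055e-34 J·s) / (2 × 8.780e-27 kg·m/s)
Δx_min = 6.006e-09 m = 6.006 nm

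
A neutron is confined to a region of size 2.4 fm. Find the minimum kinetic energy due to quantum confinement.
899.360 keV

Using the uncertainty principle:

1. Position uncertainty: Δx ≈ 2.400e-15 m
2. Minimum momentum uncertainty: Δp = ℏ/(2Δx) = 2.197e-20 kg·m/s
3. Minimum kinetic energy:
   KE = (Δp)²/(2m) = (2.197e-20)²/(2 × 1.675e-27 kg)
   KE = 1.441e-13 J = 899.360 keV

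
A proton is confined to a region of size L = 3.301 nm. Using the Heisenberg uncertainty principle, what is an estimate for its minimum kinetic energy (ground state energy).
476.062 neV

Using the uncertainty principle to estimate ground state energy:

1. The position uncertainty is approximately the confinement size:
   Δx ≈ L = 3.301e-09 m

2. From ΔxΔp ≥ ℏ/2, the minimum momentum uncertainty is:
   Δp ≈ ℏ/(2L) = 1.597e-26 kg·m/s

3. The kinetic energy is approximately:
   KE ≈ (Δp)²/(2m) = (1.597e-26)²/(2 × 1.673e-27 kg)
   KE ≈ 7.627e-26 J = 476.062 neV

This is an order-of-magnitude estimate of the ground state energy.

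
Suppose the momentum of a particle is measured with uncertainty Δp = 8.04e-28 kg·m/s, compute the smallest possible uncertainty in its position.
65.583 nm

Using the Heisenberg uncertainty principle:
ΔxΔp ≥ ℏ/2

The minimum uncertainty in position is:
Δx_min = ℏ/(2Δp)
Δx_min = (1.055e-34 J·s) / (2 × 8.040e-28 kg·m/s)
Δx_min = 6.558e-08 m = 65.583 nm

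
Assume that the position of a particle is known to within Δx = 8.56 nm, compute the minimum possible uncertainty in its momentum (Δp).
6.160 × 10^-27 kg·m/s

Using the Heisenberg uncertainty principle:
ΔxΔp ≥ ℏ/2

The minimum uncertainty in momentum is:
Δp_min = ℏ/(2Δx)
Δp_min = (1.055e-34 J·s) / (2 × 8.560e-09 m)
Δp_min = 6.160e-27 kg·m/s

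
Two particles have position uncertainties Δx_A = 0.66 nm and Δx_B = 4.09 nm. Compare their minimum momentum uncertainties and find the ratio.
Particle A has the larger minimum momentum uncertainty, by a factor of 6.20.

For each particle, the minimum momentum uncertainty is Δp_min = ℏ/(2Δx):

Particle A: Δp_A = ℏ/(2×6.600e-10 m) = 7.989e-26 kg·m/s
Particle B: Δp_B = ℏ/(2×4.090e-09 m) = 1.289e-26 kg·m/s

Ratio: Δp_A/Δp_B = 6.20

Since Δp_min ∝ 1/Δx, the particle with smaller position uncertainty (A) has larger momentum uncertainty.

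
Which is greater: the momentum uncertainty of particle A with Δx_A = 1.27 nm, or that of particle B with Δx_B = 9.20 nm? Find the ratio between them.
Particle A has the larger minimum momentum uncertainty, by a factor of 7.24.

For each particle, the minimum momentum uncertainty is Δp_min = ℏ/(2Δx):

Particle A: Δp_A = ℏ/(2×1.270e-09 m) = 4.152e-26 kg·m/s
Particle B: Δp_B = ℏ/(2×9.200e-09 m) = 5.731e-27 kg·m/s

Ratio: Δp_A/Δp_B = 7.24

Since Δp_min ∝ 1/Δx, the particle with smaller position uncertainty (A) has larger momentum uncertainty.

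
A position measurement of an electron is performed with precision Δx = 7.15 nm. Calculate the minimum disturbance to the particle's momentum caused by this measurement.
7.375 × 10^-27 kg·m/s

The uncertainty principle implies that measuring position disturbs momentum:
ΔxΔp ≥ ℏ/2

When we measure position with precision Δx, we necessarily introduce a momentum uncertainty:
Δp ≥ ℏ/(2Δx)
Δp_min = (1.055e-34 J·s) / (2 × 7.150e-09 m)
Δp_min = 7.375e-27 kg·m/s

The more precisely we measure position, the greater the momentum disturbance.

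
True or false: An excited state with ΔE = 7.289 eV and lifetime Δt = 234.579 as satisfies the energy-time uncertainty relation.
Yes, it satisfies the uncertainty relation.

Calculate the product ΔEΔt:
ΔE = 7.289 eV = 1.168e-18 J
ΔEΔt = (1.168e-18 J) × (2.346e-16 s)
ΔEΔt = 2.739e-34 J·s

Compare to the minimum allowed value ℏ/2:
ℏ/2 = 5.273e-35 J·s

Since ΔEΔt = 2.739e-34 J·s ≥ 5.273e-35 J·s = ℏ/2,
this satisfies the uncertainty relation.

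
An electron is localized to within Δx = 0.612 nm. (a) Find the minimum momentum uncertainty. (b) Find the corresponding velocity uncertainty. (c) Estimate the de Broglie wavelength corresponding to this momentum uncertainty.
(a) Δp_min = 8.616 × 10^-26 kg·m/s
(b) Δv_min = 94.581 km/s
(c) λ_dB = 7.691 nm

Step-by-step:

(a) From the uncertainty principle:
Δp_min = ℏ/(2Δx) = (1.055e-34 J·s)/(2 × 6.120e-10 m) = 8.616e-26 kg·m/s

(b) The velocity uncertainty:
Δv = Δp/m = (8.616e-26 kg·m/s)/(9.109e-31 kg) = 9.458e+04 m/s = 94.581 km/s

(c) The de Broglie wavelength for this momentum:
λ = h/p = (6.626e-34 J·s)/(8.616e-26 kg·m/s) = 7.691e-09 m = 7.691 nm

Note: The de Broglie wavelength is comparable to the localization size, as expected from wave-particle duality.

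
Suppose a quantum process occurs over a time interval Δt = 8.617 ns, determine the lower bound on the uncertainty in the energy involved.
38.193 neV

Using the energy-time uncertainty principle:
ΔEΔt ≥ ℏ/2

The minimum uncertainty in energy is:
ΔE_min = ℏ/(2Δt)
ΔE_min = (1.055e-34 J·s) / (2 × 8.617e-09 s)
ΔE_min = 6.119e-27 J = 38.193 neV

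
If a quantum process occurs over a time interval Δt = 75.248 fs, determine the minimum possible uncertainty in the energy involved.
4.374 meV

Using the energy-time uncertainty principle:
ΔEΔt ≥ ℏ/2

The minimum uncertainty in energy is:
ΔE_min = ℏ/(2Δt)
ΔE_min = (1.055e-34 J·s) / (2 × 7.525e-14 s)
ΔE_min = 7.007e-22 J = 4.374 meV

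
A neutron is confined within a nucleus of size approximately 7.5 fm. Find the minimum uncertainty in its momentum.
7.030 × 10^-21 kg·m/s

Using the Heisenberg uncertainty principle:
ΔxΔp ≥ ℏ/2

With Δx ≈ L = 7.500e-15 m (the confinement size):
Δp_min = ℏ/(2Δx)
Δp_min = (1.055e-34 J·s) / (2 × 7.500e-15 m)
Δp_min = 7.030e-21 kg·m/s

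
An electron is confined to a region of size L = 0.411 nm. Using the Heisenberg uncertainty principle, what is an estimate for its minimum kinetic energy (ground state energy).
56.387 meV

Using the uncertainty principle to estimate ground state energy:

1. The position uncertainty is approximately the confinement size:
   Δx ≈ L = 4.110e-10 m

2. From ΔxΔp ≥ ℏ/2, the minimum momentum uncertainty is:
   Δp ≈ ℏ/(2L) = 1.283e-25 kg·m/s

3. The kinetic energy is approximately:
   KE ≈ (Δp)²/(2m) = (1.283e-25)²/(2 × 9.109e-31 kg)
   KE ≈ 9.034e-21 J = 56.387 meV

This is an order-of-magnitude estimate of the ground state energy.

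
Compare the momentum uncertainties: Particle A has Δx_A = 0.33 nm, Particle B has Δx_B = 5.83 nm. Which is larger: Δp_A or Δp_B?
Particle A has the larger minimum momentum uncertainty, by a factor of 17.67.

For each particle, the minimum momentum uncertainty is Δp_min = ℏ/(2Δx):

Particle A: Δp_A = ℏ/(2×3.300e-10 m) = 1.598e-25 kg·m/s
Particle B: Δp_B = ℏ/(2×5.830e-09 m) = 9.044e-27 kg·m/s

Ratio: Δp_A/Δp_B = 17.67

Since Δp_min ∝ 1/Δx, the particle with smaller position uncertainty (A) has larger momentum uncertainty.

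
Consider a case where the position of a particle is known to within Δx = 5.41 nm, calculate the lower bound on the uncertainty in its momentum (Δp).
9.747 × 10^-27 kg·m/s

Using the Heisenberg uncertainty principle:
ΔxΔp ≥ ℏ/2

The minimum uncertainty in momentum is:
Δp_min = ℏ/(2Δx)
Δp_min = (1.055e-34 J·s) / (2 × 5.410e-09 m)
Δp_min = 9.747e-27 kg·m/s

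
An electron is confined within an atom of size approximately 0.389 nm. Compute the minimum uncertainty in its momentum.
1.355 × 10^-25 kg·m/s

Using the Heisenberg uncertainty principle:
ΔxΔp ≥ ℏ/2

With Δx ≈ L = 3.890e-10 m (the confinement size):
Δp_min = ℏ/(2Δx)
Δp_min = (1.055e-34 J·s) / (2 × 3.890e-10 m)
Δp_min = 1.355e-25 kg·m/s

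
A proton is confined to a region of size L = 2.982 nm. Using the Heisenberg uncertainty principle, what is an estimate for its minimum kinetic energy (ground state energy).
583.363 neV

Using the uncertainty principle to estimate ground state energy:

1. The position uncertainty is approximately the confinement size:
   Δx ≈ L = 2.982e-09 m

2. From ΔxΔp ≥ ℏ/2, the minimum momentum uncertainty is:
   Δp ≈ ℏ/(2L) = 1.768e-26 kg·m/s

3. The kinetic energy is approximately:
   KE ≈ (Δp)²/(2m) = (1.768e-26)²/(2 × 1.673e-27 kg)
   KE ≈ 9.347e-26 J = 583.363 neV

This is an order-of-magnitude estimate of the ground state energy.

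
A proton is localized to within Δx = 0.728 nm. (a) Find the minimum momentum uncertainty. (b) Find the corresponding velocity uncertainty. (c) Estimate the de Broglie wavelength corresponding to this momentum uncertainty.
(a) Δp_min = 7.243 × 10^-26 kg·m/s
(b) Δv_min = 43.303 m/s
(c) λ_dB = 9.148 nm

Step-by-step:

(a) From the uncertainty principle:
Δp_min = ℏ/(2Δx) = (1.055e-34 J·s)/(2 × 7.280e-10 m) = 7.243e-26 kg·m/s

(b) The velocity uncertainty:
Δv = Δp/m = (7.243e-26 kg·m/s)/(1.673e-27 kg) = 4.330e+01 m/s = 43.303 m/s

(c) The de Broglie wavelength for this momentum:
λ = h/p = (6.626e-34 J·s)/(7.243e-26 kg·m/s) = 9.148e-09 m = 9.148 nm

Note: The de Broglie wavelength is comparable to the localization size, as expected from wave-particle duality.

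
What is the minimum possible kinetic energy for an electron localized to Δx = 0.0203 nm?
23.114 eV

Localizing a particle requires giving it sufficient momentum uncertainty:

1. From uncertainty principle: Δp ≥ ℏ/(2Δx)
   Δp_min = (1.055e-34 J·s) / (2 × 2.030e-11 m)
   Δp_min = 2.597e-24 kg·m/s

2. This momentum uncertainty corresponds to kinetic energy:
   KE ≈ (Δp)²/(2m) = (2.597e-24)²/(2 × 9.109e-31 kg)
   KE = 3.703e-18 J = 23.114 eV

Tighter localization requires more energy.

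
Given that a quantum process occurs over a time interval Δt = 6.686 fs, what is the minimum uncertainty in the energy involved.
49.223 meV

Using the energy-time uncertainty principle:
ΔEΔt ≥ ℏ/2

The minimum uncertainty in energy is:
ΔE_min = ℏ/(2Δt)
ΔE_min = (1.055e-34 J·s) / (2 × 6.686e-15 s)
ΔE_min = 7.886e-21 J = 49.223 meV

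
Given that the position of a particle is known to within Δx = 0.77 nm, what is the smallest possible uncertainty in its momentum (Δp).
6.848 × 10^-26 kg·m/s

Using the Heisenberg uncertainty principle:
ΔxΔp ≥ ℏ/2

The minimum uncertainty in momentum is:
Δp_min = ℏ/(2Δx)
Δp_min = (1.055e-34 J·s) / (2 × 7.700e-10 m)
Δp_min = 6.848e-26 kg·m/s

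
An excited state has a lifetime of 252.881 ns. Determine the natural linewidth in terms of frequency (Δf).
314.683 kHz

Using the energy-time uncertainty principle and E = hf:
ΔEΔt ≥ ℏ/2
hΔf·Δt ≥ ℏ/2

The minimum frequency uncertainty is:
Δf = ℏ/(2hτ) = 1/(4πτ)
Δf = 1/(4π × 2.529e-07 s)
Δf = 3.147e+05 Hz = 314.683 kHz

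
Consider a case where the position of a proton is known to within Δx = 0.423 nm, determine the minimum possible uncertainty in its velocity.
74.526 m/s

Using the Heisenberg uncertainty principle and Δp = mΔv:
ΔxΔp ≥ ℏ/2
Δx(mΔv) ≥ ℏ/2

The minimum uncertainty in velocity is:
Δv_min = ℏ/(2mΔx)
Δv_min = (1.055e-34 J·s) / (2 × 1.673e-27 kg × 4.230e-10 m)
Δv_min = 7.453e+01 m/s = 74.526 m/s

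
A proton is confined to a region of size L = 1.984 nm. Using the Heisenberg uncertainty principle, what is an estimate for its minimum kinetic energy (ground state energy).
1.318 μeV

Using the uncertainty principle to estimate ground state energy:

1. The position uncertainty is approximately the confinement size:
   Δx ≈ L = 1.984e-09 m

2. From ΔxΔp ≥ ℏ/2, the minimum momentum uncertainty is:
   Δp ≈ ℏ/(2L) = 2.658e-26 kg·m/s

3. The kinetic energy is approximately:
   KE ≈ (Δp)²/(2m) = (2.658e-26)²/(2 × 1.673e-27 kg)
   KE ≈ 2.111e-25 J = 1.318 μeV

This is an order-of-magnitude estimate of the ground state energy.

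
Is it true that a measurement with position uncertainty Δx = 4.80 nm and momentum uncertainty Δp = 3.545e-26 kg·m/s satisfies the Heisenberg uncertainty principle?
Yes, it satisfies the uncertainty principle.

Calculate the product ΔxΔp:
ΔxΔp = (4.800e-09 m) × (3.545e-26 kg·m/s)
ΔxΔp = 1.702e-34 J·s

Compare to the minimum allowed value ℏ/2:
ℏ/2 = 5.273e-35 J·s

Since ΔxΔp = 1.702e-34 J·s ≥ 5.273e-35 J·s = ℏ/2,
the measurement satisfies the uncertainty principle.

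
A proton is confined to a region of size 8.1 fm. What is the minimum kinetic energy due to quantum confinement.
79.065 keV

Using the uncertainty principle:

1. Position uncertainty: Δx ≈ 8.100e-15 m
2. Minimum momentum uncertainty: Δp = ℏ/(2Δx) = 6.510e-21 kg·m/s
3. Minimum kinetic energy:
   KE = (Δp)²/(2m) = (6.510e-21)²/(2 × 1.673e-27 kg)
   KE = 1.267e-14 J = 79.065 keV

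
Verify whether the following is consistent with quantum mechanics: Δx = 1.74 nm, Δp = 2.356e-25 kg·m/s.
Yes, it satisfies the uncertainty principle.

Calculate the product ΔxΔp:
ΔxΔp = (1.740e-09 m) × (2.356e-25 kg·m/s)
ΔxΔp = 4.099e-34 J·s

Compare to the minimum allowed value ℏ/2:
ℏ/2 = 5.273e-35 J·s

Since ΔxΔp = 4.099e-34 J·s ≥ 5.273e-35 J·s = ℏ/2,
the measurement satisfies the uncertainty principle.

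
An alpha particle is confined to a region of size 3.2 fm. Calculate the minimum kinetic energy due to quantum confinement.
127.520 keV

Using the uncertainty principle:

1. Position uncertainty: Δx ≈ 3.200e-15 m
2. Minimum momentum uncertainty: Δp = ℏ/(2Δx) = 1.648e-20 kg·m/s
3. Minimum kinetic energy:
   KE = (Δp)²/(2m) = (1.648e-20)²/(2 × 6.645e-27 kg)
   KE = 2.043e-14 J = 127.520 keV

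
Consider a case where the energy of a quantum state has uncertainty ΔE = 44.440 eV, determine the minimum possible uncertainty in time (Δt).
7.406 as

Using the energy-time uncertainty principle:
ΔEΔt ≥ ℏ/2

The minimum uncertainty in time is:
Δt_min = ℏ/(2ΔE)
Δt_min = (1.055e-34 J·s) / (2 × 7.120e-18 J)
Δt_min = 7.406e-18 s = 7.406 as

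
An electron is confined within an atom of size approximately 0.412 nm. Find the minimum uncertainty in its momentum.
1.280 × 10^-25 kg·m/s

Using the Heisenberg uncertainty principle:
ΔxΔp ≥ ℏ/2

With Δx ≈ L = 4.120e-10 m (the confinement size):
Δp_min = ℏ/(2Δx)
Δp_min = (1.055e-34 J·s) / (2 × 4.120e-10 m)
Δp_min = 1.280e-25 kg·m/s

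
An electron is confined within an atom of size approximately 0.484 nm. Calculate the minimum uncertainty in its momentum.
1.089 × 10^-25 kg·m/s

Using the Heisenberg uncertainty principle:
ΔxΔp ≥ ℏ/2

With Δx ≈ L = 4.840e-10 m (the confinement size):
Δp_min = ℏ/(2Δx)
Δp_min = (1.055e-34 J·s) / (2 × 4.840e-10 m)
Δp_min = 1.089e-25 kg·m/s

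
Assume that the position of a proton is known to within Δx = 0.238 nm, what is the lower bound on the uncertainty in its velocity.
132.456 m/s

Using the Heisenberg uncertainty principle and Δp = mΔv:
ΔxΔp ≥ ℏ/2
Δx(mΔv) ≥ ℏ/2

The minimum uncertainty in velocity is:
Δv_min = ℏ/(2mΔx)
Δv_min = (1.055e-34 J·s) / (2 × 1.673e-27 kg × 2.380e-10 m)
Δv_min = 1.325e+02 m/s = 132.456 m/s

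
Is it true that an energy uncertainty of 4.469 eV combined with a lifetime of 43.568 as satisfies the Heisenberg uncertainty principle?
No, it violates the uncertainty relation.

Calculate the product ΔEΔt:
ΔE = 4.469 eV = 7.160e-19 J
ΔEΔt = (7.160e-19 J) × (4.357e-17 s)
ΔEΔt = 3.120e-35 J·s

Compare to the minimum allowed value ℏ/2:
ℏ/2 = 5.273e-35 J·s

Since ΔEΔt = 3.120e-35 J·s < 5.273e-35 J·s = ℏ/2,
this violates the uncertainty relation.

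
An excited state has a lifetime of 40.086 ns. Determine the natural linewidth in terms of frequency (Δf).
1.985 MHz

Using the energy-time uncertainty principle and E = hf:
ΔEΔt ≥ ℏ/2
hΔf·Δt ≥ ℏ/2

The minimum frequency uncertainty is:
Δf = ℏ/(2hτ) = 1/(4πτ)
Δf = 1/(4π × 4.009e-08 s)
Δf = 1.985e+06 Hz = 1.985 MHz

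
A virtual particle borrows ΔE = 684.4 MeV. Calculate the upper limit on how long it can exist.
4.809 × 10^-25 s

Using the energy-time uncertainty principle:
ΔEΔt ≥ ℏ/2

For a virtual particle borrowing energy ΔE, the maximum lifetime is:
Δt_max = ℏ/(2ΔE)

Converting energy:
ΔE = 684.4 MeV = 1.097e-10 J

Δt_max = (1.055e-34 J·s) / (2 × 1.097e-10 J)
Δt_max = 4.809e-25 s = 4.809 × 10^-25 s

Virtual particles with higher borrowed energy exist for shorter times.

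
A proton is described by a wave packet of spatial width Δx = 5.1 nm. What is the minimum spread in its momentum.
1.034 × 10^-26 kg·m/s

For a wave packet, the spatial width Δx and momentum spread Δp are related by the uncertainty principle:
ΔxΔp ≥ ℏ/2

The minimum momentum spread is:
Δp_min = ℏ/(2Δx)
Δp_min = (1.055e-34 J·s) / (2 × 5.100e-09 m)
Δp_min = 1.034e-26 kg·m/s

A wave packet cannot have both a well-defined position and well-defined momentum.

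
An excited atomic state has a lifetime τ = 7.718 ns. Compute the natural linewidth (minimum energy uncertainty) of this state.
42.641 neV

Using the energy-time uncertainty principle:
ΔEΔt ≥ ℏ/2

The lifetime τ represents the time uncertainty Δt.
The natural linewidth (minimum energy uncertainty) is:

ΔE = ℏ/(2τ)
ΔE = (1.055e-34 J·s) / (2 × 7.718e-09 s)
ΔE = 6.832e-27 J = 42.641 neV

This natural linewidth limits the precision of spectroscopic measurements.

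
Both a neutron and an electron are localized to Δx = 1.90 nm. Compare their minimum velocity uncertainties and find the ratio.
The electron has the larger minimum velocity uncertainty, by a ratio of 1838.7.

For both particles, Δp_min = ℏ/(2Δx) = 2.775e-26 kg·m/s (same for both).

The velocity uncertainty is Δv = Δp/m:
- neutron: Δv = 2.775e-26 / 1.675e-27 = 1.657e+01 m/s = 16.569 m/s
- electron: Δv = 2.775e-26 / 9.109e-31 = 3.047e+04 m/s = 30.465 km/s

Ratio: 3.047e+04 / 1.657e+01 = 1838.7

The lighter particle has larger velocity uncertainty because Δv ∝ 1/m.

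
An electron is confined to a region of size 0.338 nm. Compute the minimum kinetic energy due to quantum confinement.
83.374 meV

Using the uncertainty principle:

1. Position uncertainty: Δx ≈ 3.380e-10 m
2. Minimum momentum uncertainty: Δp = ℏ/(2Δx) = 1.560e-25 kg·m/s
3. Minimum kinetic energy:
   KE = (Δp)²/(2m) = (1.560e-25)²/(2 × 9.109e-31 kg)
   KE = 1.336e-20 J = 83.374 meV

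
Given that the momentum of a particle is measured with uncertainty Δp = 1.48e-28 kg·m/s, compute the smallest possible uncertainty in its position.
356.274 nm

Using the Heisenberg uncertainty principle:
ΔxΔp ≥ ℏ/2

The minimum uncertainty in position is:
Δx_min = ℏ/(2Δp)
Δx_min = (1.055e-34 J·s) / (2 × 1.480e-28 kg·m/s)
Δx_min = 3.563e-07 m = 356.274 nm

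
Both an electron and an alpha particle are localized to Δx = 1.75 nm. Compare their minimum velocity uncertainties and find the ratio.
The electron has the larger minimum velocity uncertainty, by a ratio of 7294.3.

For both particles, Δp_min = ℏ/(2Δx) = 3.013e-26 kg·m/s (same for both).

The velocity uncertainty is Δv = Δp/m:
- electron: Δv = 3.013e-26 / 9.109e-31 = 3.308e+04 m/s = 33.076 km/s
- alpha particle: Δv = 3.013e-26 / 6.645e-27 = 4.535e+00 m/s = 4.535 m/s

Ratio: 3.308e+04 / 4.535e+00 = 7294.3

The lighter particle has larger velocity uncertainty because Δv ∝ 1/m.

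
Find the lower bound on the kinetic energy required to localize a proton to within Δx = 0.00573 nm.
157.996 meV

Localizing a particle requires giving it sufficient momentum uncertainty:

1. From uncertainty principle: Δp ≥ ℏ/(2Δx)
   Δp_min = (1.055e-34 J·s) / (2 × 5.730e-12 m)
   Δp_min = 9.202e-24 kg·m/s

2. This momentum uncertainty corresponds to kinetic energy:
   KE ≈ (Δp)²/(2m) = (9.202e-24)²/(2 × 1.673e-27 kg)
   KE = 2.531e-20 J = 157.996 meV

Tighter localization requires more energy.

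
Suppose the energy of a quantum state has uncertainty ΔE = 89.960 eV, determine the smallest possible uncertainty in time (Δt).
3.658 as

Using the energy-time uncertainty principle:
ΔEΔt ≥ ℏ/2

The minimum uncertainty in time is:
Δt_min = ℏ/(2ΔE)
Δt_min = (1.055e-34 J·s) / (2 × 1.441e-17 J)
Δt_min = 3.658e-18 s = 3.658 as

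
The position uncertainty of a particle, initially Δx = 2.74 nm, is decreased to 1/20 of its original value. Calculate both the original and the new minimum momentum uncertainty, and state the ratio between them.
Original Δp_min = 1.924 × 10^-26 kg·m/s; new Δp'_min = 3.849 × 10^-25 kg·m/s; ratio Δp'_min/Δp_min = 20.

From the uncertainty principle ΔxΔp ≥ ℏ/2, the minimum momentum uncertainty is Δp_min = ℏ/(2Δx).

Original (Δx = 2.74 nm = 2.740e-09 m):
Δp_min = (1.055e-34 J·s)/(2 × 2.740e-09 m) = 1.924e-26 kg·m/s

When Δx → (1/20)Δx:
Δp'_min = ℏ/(2 × (1/20)Δx) = 20 × ℏ/(2Δx) = 20 × Δp_min
Δp'_min = 20 × 1.924e-26 kg·m/s = 3.849e-25 kg·m/s

Since Δp_min ∝ 1/Δx, when Δx is decreased to 1/20 of its original value, Δp_min increases to 20 times its original value.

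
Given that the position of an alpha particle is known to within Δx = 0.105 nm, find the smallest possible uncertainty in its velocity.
75.576 m/s

Using the Heisenberg uncertainty principle and Δp = mΔv:
ΔxΔp ≥ ℏ/2
Δx(mΔv) ≥ ℏ/2

The minimum uncertainty in velocity is:
Δv_min = ℏ/(2mΔx)
Δv_min = (1.055e-34 J·s) / (2 × 6.645e-27 kg × 1.050e-10 m)
Δv_min = 7.558e+01 m/s = 75.576 m/s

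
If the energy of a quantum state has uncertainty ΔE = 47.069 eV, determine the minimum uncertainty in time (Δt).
6.992 as

Using the energy-time uncertainty principle:
ΔEΔt ≥ ℏ/2

The minimum uncertainty in time is:
Δt_min = ℏ/(2ΔE)
Δt_min = (1.055e-34 J·s) / (2 × 7.541e-18 J)
Δt_min = 6.992e-18 s = 6.992 as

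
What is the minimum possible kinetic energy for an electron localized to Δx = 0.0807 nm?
1.463 eV

Localizing a particle requires giving it sufficient momentum uncertainty:

1. From uncertainty principle: Δp ≥ ℏ/(2Δx)
   Δp_min = (1.055e-34 J·s) / (2 × 8.070e-11 m)
   Δp_min = 6.534e-25 kg·m/s

2. This momentum uncertainty corresponds to kinetic energy:
   KE ≈ (Δp)²/(2m) = (6.534e-25)²/(2 × 9.109e-31 kg)
   KE = 2.343e-19 J = 1.463 eV

Tighter localization requires more energy.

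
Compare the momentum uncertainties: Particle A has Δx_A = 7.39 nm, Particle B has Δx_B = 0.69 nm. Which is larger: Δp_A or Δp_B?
Particle B has the larger minimum momentum uncertainty, by a factor of 10.71.

For each particle, the minimum momentum uncertainty is Δp_min = ℏ/(2Δx):

Particle A: Δp_A = ℏ/(2×7.390e-09 m) = 7.135e-27 kg·m/s
Particle B: Δp_B = ℏ/(2×6.900e-10 m) = 7.642e-26 kg·m/s

Ratio: Δp_B/Δp_A = 10.71

Since Δp_min ∝ 1/Δx, the particle with smaller position uncertainty (B) has larger momentum uncertainty.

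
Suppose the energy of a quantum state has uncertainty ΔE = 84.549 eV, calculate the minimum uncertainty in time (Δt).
3.892 as

Using the energy-time uncertainty principle:
ΔEΔt ≥ ℏ/2

The minimum uncertainty in time is:
Δt_min = ℏ/(2ΔE)
Δt_min = (1.055e-34 J·s) / (2 × 1.355e-17 J)
Δt_min = 3.892e-18 s = 3.892 as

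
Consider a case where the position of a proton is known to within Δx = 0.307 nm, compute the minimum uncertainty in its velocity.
102.686 m/s

Using the Heisenberg uncertainty principle and Δp = mΔv:
ΔxΔp ≥ ℏ/2
Δx(mΔv) ≥ ℏ/2

The minimum uncertainty in velocity is:
Δv_min = ℏ/(2mΔx)
Δv_min = (1.055e-34 J·s) / (2 × 1.673e-27 kg × 3.070e-10 m)
Δv_min = 1.027e+02 m/s = 102.686 m/s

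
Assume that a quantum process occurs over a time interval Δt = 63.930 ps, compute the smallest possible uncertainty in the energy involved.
5.148 μeV

Using the energy-time uncertainty principle:
ΔEΔt ≥ ℏ/2

The minimum uncertainty in energy is:
ΔE_min = ℏ/(2Δt)
ΔE_min = (1.055e-34 J·s) / (2 × 6.393e-11 s)
ΔE_min = 8.248e-25 J = 5.148 μeV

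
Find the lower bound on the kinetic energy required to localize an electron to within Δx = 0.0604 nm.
2.611 eV

Localizing a particle requires giving it sufficient momentum uncertainty:

1. From uncertainty principle: Δp ≥ ℏ/(2Δx)
   Δp_min = (1.055e-34 J·s) / (2 × 6.040e-11 m)
   Δp_min = 8.730e-25 kg·m/s

2. This momentum uncertainty corresponds to kinetic energy:
   KE ≈ (Δp)²/(2m) = (8.730e-25)²/(2 × 9.109e-31 kg)
   KE = 4.183e-19 J = 2.611 eV

Tighter localization requires more energy.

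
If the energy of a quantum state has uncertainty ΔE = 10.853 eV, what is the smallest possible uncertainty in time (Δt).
30.324 as

Using the energy-time uncertainty principle:
ΔEΔt ≥ ℏ/2

The minimum uncertainty in time is:
Δt_min = ℏ/(2ΔE)
Δt_min = (1.055e-34 J·s) / (2 × 1.739e-18 J)
Δt_min = 3.032e-17 s = 30.324 as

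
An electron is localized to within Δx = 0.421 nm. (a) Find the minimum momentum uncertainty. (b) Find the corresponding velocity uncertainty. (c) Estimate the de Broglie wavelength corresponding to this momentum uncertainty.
(a) Δp_min = 1.252 × 10^-25 kg·m/s
(b) Δv_min = 137.491 km/s
(c) λ_dB = 5.290 nm

Step-by-step:

(a) From the uncertainty principle:
Δp_min = ℏ/(2Δx) = (1.055e-34 J·s)/(2 × 4.210e-10 m) = 1.252e-25 kg·m/s

(b) The velocity uncertainty:
Δv = Δp/m = (1.252e-25 kg·m/s)/(9.109e-31 kg) = 1.375e+05 m/s = 137.491 km/s

(c) The de Broglie wavelength for this momentum:
λ = h/p = (6.626e-34 J·s)/(1.252e-25 kg·m/s) = 5.290e-09 m = 5.290 nm

Note: The de Broglie wavelength is comparable to the localization size, as expected from wave-particle duality.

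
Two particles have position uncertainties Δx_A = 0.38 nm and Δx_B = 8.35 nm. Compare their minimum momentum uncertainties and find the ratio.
Particle A has the larger minimum momentum uncertainty, by a factor of 21.97.

For each particle, the minimum momentum uncertainty is Δp_min = ℏ/(2Δx):

Particle A: Δp_A = ℏ/(2×3.800e-10 m) = 1.388e-25 kg·m/s
Particle B: Δp_B = ℏ/(2×8.350e-09 m) = 6.315e-27 kg·m/s

Ratio: Δp_A/Δp_B = 21.97

Since Δp_min ∝ 1/Δx, the particle with smaller position uncertainty (A) has larger momentum uncertainty.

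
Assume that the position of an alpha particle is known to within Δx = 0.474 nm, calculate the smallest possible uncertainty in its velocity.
16.742 m/s

Using the Heisenberg uncertainty principle and Δp = mΔv:
ΔxΔp ≥ ℏ/2
Δx(mΔv) ≥ ℏ/2

The minimum uncertainty in velocity is:
Δv_min = ℏ/(2mΔx)
Δv_min = (1.055e-34 J·s) / (2 × 6.645e-27 kg × 4.740e-10 m)
Δv_min = 1.674e+01 m/s = 16.742 m/s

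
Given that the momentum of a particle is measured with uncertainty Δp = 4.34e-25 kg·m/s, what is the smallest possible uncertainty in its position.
121.494 pm

Using the Heisenberg uncertainty principle:
ΔxΔp ≥ ℏ/2

The minimum uncertainty in position is:
Δx_min = ℏ/(2Δp)
Δx_min = (1.055e-34 J·s) / (2 × 4.340e-25 kg·m/s)
Δx_min = 1.215e-10 m = 121.494 pm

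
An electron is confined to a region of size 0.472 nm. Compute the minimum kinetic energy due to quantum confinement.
42.754 meV

Using the uncertainty principle:

1. Position uncertainty: Δx ≈ 4.720e-10 m
2. Minimum momentum uncertainty: Δp = ℏ/(2Δx) = 1.117e-25 kg·m/s
3. Minimum kinetic energy:
   KE = (Δp)²/(2m) = (1.117e-25)²/(2 × 9.109e-31 kg)
   KE = 6.850e-21 J = 42.754 meV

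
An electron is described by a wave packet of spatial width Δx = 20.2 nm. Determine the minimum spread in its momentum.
2.610 × 10^-27 kg·m/s

For a wave packet, the spatial width Δx and momentum spread Δp are related by the uncertainty principle:
ΔxΔp ≥ ℏ/2

The minimum momentum spread is:
Δp_min = ℏ/(2Δx)
Δp_min = (1.055e-34 J·s) / (2 × 2.020e-08 m)
Δp_min = 2.610e-27 kg·m/s

A wave packet cannot have both a well-defined position and well-defined momentum.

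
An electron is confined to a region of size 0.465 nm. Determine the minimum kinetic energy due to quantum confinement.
44.051 meV

Using the uncertainty principle:

1. Position uncertainty: Δx ≈ 4.650e-10 m
2. Minimum momentum uncertainty: Δp = ℏ/(2Δx) = 1.134e-25 kg·m/s
3. Minimum kinetic energy:
   KE = (Δp)²/(2m) = (1.134e-25)²/(2 × 9.109e-31 kg)
   KE = 7.058e-21 J = 44.051 meV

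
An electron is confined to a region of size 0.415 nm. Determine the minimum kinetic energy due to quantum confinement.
55.305 meV

Using the uncertainty principle:

1. Position uncertainty: Δx ≈ 4.150e-10 m
2. Minimum momentum uncertainty: Δp = ℏ/(2Δx) = 1.271e-25 kg·m/s
3. Minimum kinetic energy:
   KE = (Δp)²/(2m) = (1.271e-25)²/(2 × 9.109e-31 kg)
   KE = 8.861e-21 J = 55.305 meV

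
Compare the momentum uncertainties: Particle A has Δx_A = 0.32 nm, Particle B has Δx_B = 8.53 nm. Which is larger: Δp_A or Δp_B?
Particle A has the larger minimum momentum uncertainty, by a factor of 26.66.

For each particle, the minimum momentum uncertainty is Δp_min = ℏ/(2Δx):

Particle A: Δp_A = ℏ/(2×3.200e-10 m) = 1.648e-25 kg·m/s
Particle B: Δp_B = ℏ/(2×8.530e-09 m) = 6.182e-27 kg·m/s

Ratio: Δp_A/Δp_B = 26.66

Since Δp_min ∝ 1/Δx, the particle with smaller position uncertainty (A) has larger momentum uncertainty.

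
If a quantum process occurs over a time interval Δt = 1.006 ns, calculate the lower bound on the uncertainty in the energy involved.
327.143 neV

Using the energy-time uncertainty principle:
ΔEΔt ≥ ℏ/2

The minimum uncertainty in energy is:
ΔE_min = ℏ/(2Δt)
ΔE_min = (1.055e-34 J·s) / (2 × 1.006e-09 s)
ΔE_min = 5.241e-26 J = 327.143 neV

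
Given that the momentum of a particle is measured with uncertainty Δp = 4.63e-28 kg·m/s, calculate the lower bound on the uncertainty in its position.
113.885 nm

Using the Heisenberg uncertainty principle:
ΔxΔp ≥ ℏ/2

The minimum uncertainty in position is:
Δx_min = ℏ/(2Δp)
Δx_min = (1.055e-34 J·s) / (2 × 4.630e-28 kg·m/s)
Δx_min = 1.139e-07 m = 113.885 nm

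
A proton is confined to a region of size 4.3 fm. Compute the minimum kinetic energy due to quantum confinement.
280.555 keV

Using the uncertainty principle:

1. Position uncertainty: Δx ≈ 4.300e-15 m
2. Minimum momentum uncertainty: Δp = ℏ/(2Δx) = 1.226e-20 kg·m/s
3. Minimum kinetic energy:
   KE = (Δp)²/(2m) = (1.226e-20)²/(2 × 1.673e-27 kg)
   KE = 4.495e-14 J = 280.555 keV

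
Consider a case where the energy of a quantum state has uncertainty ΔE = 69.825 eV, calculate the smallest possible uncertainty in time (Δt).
4.713 as

Using the energy-time uncertainty principle:
ΔEΔt ≥ ℏ/2

The minimum uncertainty in time is:
Δt_min = ℏ/(2ΔE)
Δt_min = (1.055e-34 J·s) / (2 × 1.119e-17 J)
Δt_min = 4.713e-18 s = 4.713 as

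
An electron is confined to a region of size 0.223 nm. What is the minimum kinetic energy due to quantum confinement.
191.537 meV

Using the uncertainty principle:

1. Position uncertainty: Δx ≈ 2.230e-10 m
2. Minimum momentum uncertainty: Δp = ℏ/(2Δx) = 2.365e-25 kg·m/s
3. Minimum kinetic energy:
   KE = (Δp)²/(2m) = (2.365e-25)²/(2 × 9.109e-31 kg)
   KE = 3.069e-20 J = 191.537 meV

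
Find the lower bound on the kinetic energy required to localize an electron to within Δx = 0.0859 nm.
1.291 eV

Localizing a particle requires giving it sufficient momentum uncertainty:

1. From uncertainty principle: Δp ≥ ℏ/(2Δx)
   Δp_min = (1.055e-34 J·s) / (2 × 8.590e-11 m)
   Δp_min = 6.138e-25 kg·m/s

2. This momentum uncertainty corresponds to kinetic energy:
   KE ≈ (Δp)²/(2m) = (6.138e-25)²/(2 × 9.109e-31 kg)
   KE = 2.068e-19 J = 1.291 eV

Tighter localization requires more energy.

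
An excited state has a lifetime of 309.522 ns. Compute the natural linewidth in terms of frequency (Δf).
257.098 kHz

Using the energy-time uncertainty principle and E = hf:
ΔEΔt ≥ ℏ/2
hΔf·Δt ≥ ℏ/2

The minimum frequency uncertainty is:
Δf = ℏ/(2hτ) = 1/(4πτ)
Δf = 1/(4π × 3.095e-07 s)
Δf = 2.571e+05 Hz = 257.098 kHz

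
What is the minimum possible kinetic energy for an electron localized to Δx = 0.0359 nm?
7.391 eV

Localizing a particle requires giving it sufficient momentum uncertainty:

1. From uncertainty principle: Δp ≥ ℏ/(2Δx)
   Δp_min = (1.055e-34 J·s) / (2 × 3.590e-11 m)
   Δp_min = 1.469e-24 kg·m/s

2. This momentum uncertainty corresponds to kinetic energy:
   KE ≈ (Δp)²/(2m) = (1.469e-24)²/(2 × 9.109e-31 kg)
   KE = 1.184e-18 J = 7.391 eV

Tighter localization requires more energy.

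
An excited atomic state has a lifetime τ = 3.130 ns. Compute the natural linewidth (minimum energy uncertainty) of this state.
105.146 neV

Using the energy-time uncertainty principle:
ΔEΔt ≥ ℏ/2

The lifetime τ represents the time uncertainty Δt.
The natural linewidth (minimum energy uncertainty) is:

ΔE = ℏ/(2τ)
ΔE = (1.055e-34 J·s) / (2 × 3.130e-09 s)
ΔE = 1.685e-26 J = 105.146 neV

This natural linewidth limits the precision of spectroscopic measurements.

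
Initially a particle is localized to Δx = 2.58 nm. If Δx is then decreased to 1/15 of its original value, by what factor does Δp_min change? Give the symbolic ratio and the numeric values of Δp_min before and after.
Original Δp_min = 2.044 × 10^-26 kg·m/s; new Δp'_min = 3.066 × 10^-25 kg·m/s; ratio Δp'_min/Δp_min = 15.

From the uncertainty principle ΔxΔp ≥ ℏ/2, the minimum momentum uncertainty is Δp_min = ℏ/(2Δx).

Original (Δx = 2.58 nm = 2.580e-09 m):
Δp_min = (1.055e-34 J·s)/(2 × 2.580e-09 m) = 2.044e-26 kg·m/s

When Δx → (1/15)Δx:
Δp'_min = ℏ/(2 × (1/15)Δx) = 15 × ℏ/(2Δx) = 15 × Δp_min
Δp'_min = 15 × 2.044e-26 kg·m/s = 3.066e-25 kg·m/s

Since Δp_min ∝ 1/Δx, when Δx is decreased to 1/15 of its original value, Δp_min increases to 15 times its original value.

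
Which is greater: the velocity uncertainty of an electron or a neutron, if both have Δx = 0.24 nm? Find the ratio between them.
The electron has the larger minimum velocity uncertainty, by a ratio of 1838.7.

For both particles, Δp_min = ℏ/(2Δx) = 2.197e-25 kg·m/s (same for both).

The velocity uncertainty is Δv = Δp/m:
- electron: Δv = 2.197e-25 / 9.109e-31 = 2.412e+05 m/s = 241.183 km/s
- neutron: Δv = 2.197e-25 / 1.675e-27 = 1.312e+02 m/s = 131.171 m/s

Ratio: 2.412e+05 / 1.312e+02 = 1838.7

The lighter particle has larger velocity uncertainty because Δv ∝ 1/m.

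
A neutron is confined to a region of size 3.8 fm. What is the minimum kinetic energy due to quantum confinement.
358.747 keV

Using the uncertainty principle:

1. Position uncertainty: Δx ≈ 3.800e-15 m
2. Minimum momentum uncertainty: Δp = ℏ/(2Δx) = 1.388e-20 kg·m/s
3. Minimum kinetic energy:
   KE = (Δp)²/(2m) = (1.388e-20)²/(2 × 1.675e-27 kg)
   KE = 5.748e-14 J = 358.747 keV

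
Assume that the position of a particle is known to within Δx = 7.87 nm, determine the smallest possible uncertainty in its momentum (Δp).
6.700 × 10^-27 kg·m/s

Using the Heisenberg uncertainty principle:
ΔxΔp ≥ ℏ/2

The minimum uncertainty in momentum is:
Δp_min = ℏ/(2Δx)
Δp_min = (1.055e-34 J·s) / (2 × 7.870e-09 m)
Δp_min = 6.700e-27 kg·m/s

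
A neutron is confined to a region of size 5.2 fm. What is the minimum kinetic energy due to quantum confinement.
191.580 keV

Using the uncertainty principle:

1. Position uncertainty: Δx ≈ 5.200e-15 m
2. Minimum momentum uncertainty: Δp = ℏ/(2Δx) = 1.014e-20 kg·m/s
3. Minimum kinetic energy:
   KE = (Δp)²/(2m) = (1.014e-20)²/(2 × 1.675e-27 kg)
   KE = 3.069e-14 J = 191.580 keV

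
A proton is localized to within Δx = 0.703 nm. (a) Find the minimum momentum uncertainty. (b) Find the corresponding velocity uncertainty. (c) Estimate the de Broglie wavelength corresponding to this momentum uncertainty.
(a) Δp_min = 7.501 × 10^-26 kg·m/s
(b) Δv_min = 44.843 m/s
(c) λ_dB = 8.834 nm

Step-by-step:

(a) From the uncertainty principle:
Δp_min = ℏ/(2Δx) = (1.055e-34 J·s)/(2 × 7.030e-10 m) = 7.501e-26 kg·m/s

(b) The velocity uncertainty:
Δv = Δp/m = (7.501e-26 kg·m/s)/(1.673e-27 kg) = 4.484e+01 m/s = 44.843 m/s

(c) The de Broglie wavelength for this momentum:
λ = h/p = (6.626e-34 J·s)/(7.501e-26 kg·m/s) = 8.834e-09 m = 8.834 nm

Note: The de Broglie wavelength is comparable to the localization size, as expected from wave-particle duality.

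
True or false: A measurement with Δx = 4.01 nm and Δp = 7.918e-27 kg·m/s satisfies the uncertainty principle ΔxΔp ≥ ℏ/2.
No, it violates the uncertainty principle (impossible measurement).

Calculate the product ΔxΔp:
ΔxΔp = (4.010e-09 m) × (7.918e-27 kg·m/s)
ΔxΔp = 3.175e-35 J·s

Compare to the minimum allowed value ℏ/2:
ℏ/2 = 5.273e-35 J·s

Since ΔxΔp = 3.175e-35 J·s < 5.273e-35 J·s = ℏ/2,
the measurement violates the uncertainty principle.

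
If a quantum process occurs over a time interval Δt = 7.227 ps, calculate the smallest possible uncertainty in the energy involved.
45.538 μeV

Using the energy-time uncertainty principle:
ΔEΔt ≥ ℏ/2

The minimum uncertainty in energy is:
ΔE_min = ℏ/(2Δt)
ΔE_min = (1.055e-34 J·s) / (2 × 7.227e-12 s)
ΔE_min = 7.296e-24 J = 45.538 μeV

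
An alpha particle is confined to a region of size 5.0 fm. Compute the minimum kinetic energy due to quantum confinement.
52.232 keV

Using the uncertainty principle:

1. Position uncertainty: Δx ≈ 5.000e-15 m
2. Minimum momentum uncertainty: Δp = ℏ/(2Δx) = 1.055e-20 kg·m/s
3. Minimum kinetic energy:
   KE = (Δp)²/(2m) = (1.055e-20)²/(2 × 6.645e-27 kg)
   KE = 8.369e-15 J = 52.232 keV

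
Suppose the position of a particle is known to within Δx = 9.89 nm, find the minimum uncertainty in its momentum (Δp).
5.332 × 10^-27 kg·m/s

Using the Heisenberg uncertainty principle:
ΔxΔp ≥ ℏ/2

The minimum uncertainty in momentum is:
Δp_min = ℏ/(2Δx)
Δp_min = (1.055e-34 J·s) / (2 × 9.890e-09 m)
Δp_min = 5.332e-27 kg·m/s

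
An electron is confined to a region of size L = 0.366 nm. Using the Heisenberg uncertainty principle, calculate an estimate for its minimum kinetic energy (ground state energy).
71.105 meV

Using the uncertainty principle to estimate ground state energy:

1. The position uncertainty is approximately the confinement size:
   Δx ≈ L = 3.660e-10 m

2. From ΔxΔp ≥ ℏ/2, the minimum momentum uncertainty is:
   Δp ≈ ℏ/(2L) = 1.441e-25 kg·m/s

3. The kinetic energy is approximately:
   KE ≈ (Δp)²/(2m) = (1.441e-25)²/(2 × 9.109e-31 kg)
   KE ≈ 1.139e-20 J = 71.105 meV

This is an order-of-magnitude estimate of the ground state energy.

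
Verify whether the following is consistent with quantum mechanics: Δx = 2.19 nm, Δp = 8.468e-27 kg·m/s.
No, it violates the uncertainty principle (impossible measurement).

Calculate the product ΔxΔp:
ΔxΔp = (2.190e-09 m) × (8.468e-27 kg·m/s)
ΔxΔp = 1.854e-35 J·s

Compare to the minimum allowed value ℏ/2:
ℏ/2 = 5.273e-35 J·s

Since ΔxΔp = 1.854e-35 J·s < 5.273e-35 J·s = ℏ/2,
the measurement violates the uncertainty principle.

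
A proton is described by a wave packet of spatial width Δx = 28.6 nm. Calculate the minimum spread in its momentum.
1.844 × 10^-27 kg·m/s

For a wave packet, the spatial width Δx and momentum spread Δp are related by the uncertainty principle:
ΔxΔp ≥ ℏ/2

The minimum momentum spread is:
Δp_min = ℏ/(2Δx)
Δp_min = (1.055e-34 J·s) / (2 × 2.860e-08 m)
Δp_min = 1.844e-27 kg·m/s

A wave packet cannot have both a well-defined position and well-defined momentum.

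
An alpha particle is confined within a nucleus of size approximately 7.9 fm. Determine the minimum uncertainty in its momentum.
6.675 × 10^-21 kg·m/s

Using the Heisenberg uncertainty principle:
ΔxΔp ≥ ℏ/2

With Δx ≈ L = 7.900e-15 m (the confinement size):
Δp_min = ℏ/(2Δx)
Δp_min = (1.055e-34 J·s) / (2 × 7.900e-15 m)
Δp_min = 6.675e-21 kg·m/s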